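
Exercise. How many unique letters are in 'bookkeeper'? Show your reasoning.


Unique letters in 'bookkeeper': {b, e, k, o, p, r} = 6 distinct letters.

6


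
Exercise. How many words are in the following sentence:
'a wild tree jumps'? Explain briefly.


Split into words: a | wild | tree | jumps = 4 words.

4


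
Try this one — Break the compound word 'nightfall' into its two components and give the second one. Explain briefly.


Split 'nightfall' into 'night' + 'fall'. The second part is 'fall'.

fall


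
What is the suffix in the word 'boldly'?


The word 'boldly' = 'bold' (root) + '-ly' (suffix). The suffix is '-ly'.

ly


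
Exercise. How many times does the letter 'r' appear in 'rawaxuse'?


Letter 'r' in 'rawaxuse': found at position(s) 1 = 1 occurrence(s).

1


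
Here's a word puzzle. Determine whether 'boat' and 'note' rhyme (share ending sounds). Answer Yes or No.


Rime (stressed vowel + following sounds) of 'boat': -oat = /oʊt/
Rime of 'note': -ote = /oʊt/
/oʊt/ and /oʊt/ are the same ending sound, so the words rhyme.

Yes


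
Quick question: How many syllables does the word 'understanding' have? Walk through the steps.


Break 'understanding' into syllables: un-der-stand-ing -> un | der | stand | ing = 4 syllables

4 syllables


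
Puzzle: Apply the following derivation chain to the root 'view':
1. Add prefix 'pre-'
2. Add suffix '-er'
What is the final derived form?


Step 1: Add prefix 'pre-' to 'view' = 'preview'
Step 2: Add suffix '-er' to 'preview' = 'previewer'

previewer


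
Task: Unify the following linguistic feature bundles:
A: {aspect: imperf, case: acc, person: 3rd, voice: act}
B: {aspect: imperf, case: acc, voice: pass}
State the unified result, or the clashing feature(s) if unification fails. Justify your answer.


Compare features:
aspect: A=imperf vs B=imperf -> unified: imperf
case: A=acc vs B=acc -> unified: acc
person: A=3rd vs B=_ -> unified: 3rd
voice: A=act vs B=pass -> CLASH
Clash detected on feature 'voice' (act vs pass); unification fails.

CLASH on 'voice' (act vs pass)


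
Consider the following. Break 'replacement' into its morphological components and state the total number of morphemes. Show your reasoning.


Step 1: Identify prefix: 're' (meaning: again)
Step 2: Identify root: 'place'
Step 3: Identify suffix(es): 'ment'
Decomposition: re- (prefix: again) + place (root) + -ment (suffix: action/result)
Total morphemes: 3

3 morphemes (re- (prefix: again) + place (root) + -ment (suffix: action/result))


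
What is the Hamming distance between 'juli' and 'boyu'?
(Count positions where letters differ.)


Alignment:
Position 1: 'j' vs 'b' = DIFFER
Position 2: 'u' vs 'o' = DIFFER
Position 3: 'l' vs 'y' = DIFFER
Position 4: 'i' vs 'u' = DIFFER
Total differences: 4

4


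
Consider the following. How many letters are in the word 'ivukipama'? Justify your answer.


Spell out 'ivukipama' and number each letter: i(1), v(2), u(3), k(4), i(5), p(6), a(7), m(8), a(9). Total: 9 letters.

9


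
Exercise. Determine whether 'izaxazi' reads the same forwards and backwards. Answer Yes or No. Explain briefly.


Forward: 'izaxazi'
Reversed: 'izaxazi'
They are identical.

Yes


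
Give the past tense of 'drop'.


Apply rule: Double final consonant and add -ed. 'drop' becomes 'dropped'.

dropped


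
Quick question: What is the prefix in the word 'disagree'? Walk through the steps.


The word 'disagree' = 'dis' (prefix) + 'agree' (root). The prefix is 'dis'.

dis


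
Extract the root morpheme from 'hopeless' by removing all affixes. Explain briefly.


Remove suffix '-less' from 'hopeless' to get root 'hope'.

hope


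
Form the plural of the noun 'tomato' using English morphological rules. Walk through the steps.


Apply rule: Add -es (consonant + o). 'tomato' becomes 'tomatoes'.

tomatoes


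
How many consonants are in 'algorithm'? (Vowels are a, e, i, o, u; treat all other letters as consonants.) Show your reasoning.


Consonants in 'algorithm': l, g, r, t, h, m = 6 consonants.

6


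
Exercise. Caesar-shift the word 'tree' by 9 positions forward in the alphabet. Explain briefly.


Shift each letter by 9: t -> c, r -> a, e -> n, e -> n. Result: 'cann'.

cann


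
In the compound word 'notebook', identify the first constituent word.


Split 'notebook' into 'note' + 'book'. The first part is 'note'.

note


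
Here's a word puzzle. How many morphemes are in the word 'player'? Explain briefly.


Decomposition: play (root) + -er (suffix) = 2 morpheme(s)

2 morphemes


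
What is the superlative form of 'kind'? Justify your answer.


Apply superlative formation (add -est): 'kind' -> 'kindest'.

kindest


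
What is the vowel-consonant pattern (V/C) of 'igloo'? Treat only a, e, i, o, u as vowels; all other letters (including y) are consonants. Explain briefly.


Letter mapping: i = V, g = C, l = C, o = V, o = V.

VCCVV


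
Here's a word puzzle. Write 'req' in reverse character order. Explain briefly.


Reverse 'req' character by character: 'qer'.

qer


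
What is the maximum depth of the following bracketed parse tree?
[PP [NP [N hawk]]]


Count bracket nesting levels:
'[' at pos 0: depth = 1
'[' at pos 4: depth = 2
'[' at pos 8: depth = 3
Maximum depth reached: 3

3


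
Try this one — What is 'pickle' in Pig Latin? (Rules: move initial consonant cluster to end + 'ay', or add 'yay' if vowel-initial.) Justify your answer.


'pickle': move consonant cluster 'p' to end and add 'ay': 'icklepay'.

icklepay


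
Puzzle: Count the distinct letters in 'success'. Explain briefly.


Unique letters in 'success': {c, e, s, u} = 4 distinct letters.

4


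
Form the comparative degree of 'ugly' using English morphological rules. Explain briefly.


Apply comparative formation (consonant + y: change y to i, add -er): 'ugly' -> 'uglier'.

uglier


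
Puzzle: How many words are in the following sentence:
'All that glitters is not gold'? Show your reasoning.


Split into words: All | that | glitters | is | not | gold = 6 words.

6


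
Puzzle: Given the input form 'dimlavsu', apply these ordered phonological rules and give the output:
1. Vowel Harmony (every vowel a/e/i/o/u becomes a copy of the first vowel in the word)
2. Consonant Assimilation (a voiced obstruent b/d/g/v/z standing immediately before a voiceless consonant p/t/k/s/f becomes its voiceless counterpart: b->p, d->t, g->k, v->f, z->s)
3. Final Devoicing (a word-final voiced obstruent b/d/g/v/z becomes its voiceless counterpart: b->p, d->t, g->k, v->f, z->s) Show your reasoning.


Starting form: 'dimlavsu'
Rule 1: Vowel Harmony: all vowels become 'i' (matching first vowel). 'dimlavsu' -> 'dimlivsi'
Rule 2: Consonant Assimilation: voiced obstruent before voiceless consonant becomes voiceless ('vs' -> 'fs'). 'dimlivsi' -> 'dimlifsi'
Rule 3: Final Devoicing: the word ends in the vowel 'i', not a consonant. No change.
Final form: 'dimlifsi'

dimlifsi


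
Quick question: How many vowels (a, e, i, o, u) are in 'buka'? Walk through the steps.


Vowels in 'buka': u, a = 2 vowels.

2


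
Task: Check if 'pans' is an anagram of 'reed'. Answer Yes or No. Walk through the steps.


Sorted letters of 'pans': 'anps'
Sorted letters of 'reed': 'deer'
They do not match.

No


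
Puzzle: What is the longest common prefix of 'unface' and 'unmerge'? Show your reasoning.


Compare from the start: 2 characters match: 'un'. Mismatch at position 3: 'f' vs 'm'.

un


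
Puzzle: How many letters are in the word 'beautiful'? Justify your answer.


Spell out 'beautiful' and number each letter: b(1), e(2), a(3), u(4), t(5), i(6), f(7), u(8), l(9). Total: 9 letters.

9


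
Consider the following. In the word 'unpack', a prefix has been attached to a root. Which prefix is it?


The word 'unpack' = 'un' (prefix) + 'pack' (root). The prefix is 'un'.

un


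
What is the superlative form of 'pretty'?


Apply superlative formation (consonant + y: change y to i, add -est): 'pretty' -> 'prettiest'.

prettiest


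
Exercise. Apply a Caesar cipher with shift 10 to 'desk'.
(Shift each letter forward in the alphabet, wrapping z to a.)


Shift each letter by 10: d -> n, e -> o, s -> c, k -> u. Result: 'nocu'.

nocu


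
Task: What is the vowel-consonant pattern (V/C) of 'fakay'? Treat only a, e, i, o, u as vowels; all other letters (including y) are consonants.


Letter mapping: f = C, a = V, k = C, a = V, y = C.

CVCVC


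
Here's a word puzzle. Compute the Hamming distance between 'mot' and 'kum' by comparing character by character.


Alignment:
Position 1: 'm' vs 'k' = DIFFER
Position 2: 'o' vs 'u' = DIFFER
Position 3: 't' vs 'm' = DIFFER
Total differences: 3

3


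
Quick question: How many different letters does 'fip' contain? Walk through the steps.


Unique letters in 'fip': {f, i, p} = 3 distinct letters.

3


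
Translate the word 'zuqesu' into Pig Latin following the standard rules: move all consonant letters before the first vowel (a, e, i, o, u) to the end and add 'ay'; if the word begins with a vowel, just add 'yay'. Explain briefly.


'zuqesu': move consonant cluster 'z' to end and add 'ay': 'uqesuzay'.

uqesuzay


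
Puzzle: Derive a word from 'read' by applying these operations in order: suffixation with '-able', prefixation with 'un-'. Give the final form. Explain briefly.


Step 1: Add suffix '-able' to 'read' = 'readable'
Step 2: Add prefix 'un-' to 'readable' = 'unreadable'

unreadable


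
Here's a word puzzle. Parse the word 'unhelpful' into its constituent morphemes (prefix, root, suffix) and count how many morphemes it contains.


Step 1: Identify prefix: 'un' (meaning: not/reverse)
Step 2: Identify root: 'help'
Step 3: Identify suffix(es): 'ful'
Decomposition: un- (prefix: not/reverse) + help (root) + -ful (suffix: full of)
Total morphemes: 3

3 morphemes (un- (prefix: not/reverse) + help (root) + -ful (suffix: full of))


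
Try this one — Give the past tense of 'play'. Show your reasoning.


Apply rule: Add -ed. 'play' becomes 'played'.

played


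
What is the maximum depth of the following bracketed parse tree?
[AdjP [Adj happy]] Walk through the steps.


Count bracket nesting levels:
'[' at pos 0: depth = 1
'[' at pos 6: depth = 2
Maximum depth reached: 2

2


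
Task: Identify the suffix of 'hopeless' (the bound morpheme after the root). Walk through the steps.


The word 'hopeless' = 'hope' (root) + '-less' (suffix). The suffix is '-less'.

less


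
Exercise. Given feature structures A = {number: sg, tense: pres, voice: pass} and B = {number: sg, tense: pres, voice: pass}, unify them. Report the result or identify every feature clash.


Compare features:
number: A=sg vs B=sg -> unified: sg
tense: A=pres vs B=pres -> unified: pres
voice: A=pass vs B=pass -> unified: pass
No clashes found.

Unified: {number: sg, tense: pres, voice: pass}


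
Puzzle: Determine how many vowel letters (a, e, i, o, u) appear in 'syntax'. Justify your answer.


Vowels in 'syntax': a = 1 vowels.

1


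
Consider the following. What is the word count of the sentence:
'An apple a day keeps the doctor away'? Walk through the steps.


Split into words: An | apple | a | day | keeps | the | doctor | away = 8 words.

8


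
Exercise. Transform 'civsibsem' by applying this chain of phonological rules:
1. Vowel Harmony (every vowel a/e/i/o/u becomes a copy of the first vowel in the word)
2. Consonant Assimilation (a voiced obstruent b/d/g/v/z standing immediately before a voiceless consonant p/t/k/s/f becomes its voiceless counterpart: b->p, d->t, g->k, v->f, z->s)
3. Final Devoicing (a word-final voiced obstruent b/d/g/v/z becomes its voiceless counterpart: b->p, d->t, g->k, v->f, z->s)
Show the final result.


Starting form: 'civsibsem'
Rule 1: Vowel Harmony: all vowels become 'i' (matching first vowel). 'civsibsem' -> 'civsibsim'
Rule 2: Consonant Assimilation: voiced obstruent before voiceless consonant becomes voiceless ('vs' -> 'fs', 'bs' -> 'ps'). 'civsibsim' -> 'cifsipsim'
Rule 3: Final Devoicing: final consonant 'm' is not one of the voiced obstruents b/d/g/v/z. No change.
Final form: 'cifsipsim'

cifsipsim


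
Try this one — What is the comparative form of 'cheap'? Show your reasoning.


Apply comparative formation (add -er): 'cheap' -> 'cheaper'.

cheaper


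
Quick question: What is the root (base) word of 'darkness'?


Remove suffix '-ness' from 'darkness' to get root 'dark'.

dark


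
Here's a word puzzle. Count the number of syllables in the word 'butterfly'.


Break 'butterfly' into syllables: but-ter-fly -> but | ter | fly = 3 syllables

3 syllables


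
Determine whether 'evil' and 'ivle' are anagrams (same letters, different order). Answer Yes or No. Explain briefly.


Sorted letters of 'evil': 'eilv'
Sorted letters of 'ivle': 'eilv'
They match.

Yes


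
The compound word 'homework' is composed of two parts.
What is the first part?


Split 'homework' into 'home' + 'work'. The first part is 'home'.

home


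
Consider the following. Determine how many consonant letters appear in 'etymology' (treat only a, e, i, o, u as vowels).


Consonants in 'etymology': t, y, m, l, g, y = 6 consonants.

6


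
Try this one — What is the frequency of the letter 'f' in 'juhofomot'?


Letter 'f' in 'juhofomot': found at position(s) 5 = 1 occurrence(s).

1


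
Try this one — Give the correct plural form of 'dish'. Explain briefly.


Apply rule: Add -es (sibilant/fricative ending). 'dish' becomes 'dishes'.

dishes


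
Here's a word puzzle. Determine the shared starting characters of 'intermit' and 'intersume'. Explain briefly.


Compare from the start: 5 characters match: 'inter'. Mismatch at position 6: 'm' vs 's'.

inter


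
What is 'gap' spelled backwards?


Reverse 'gap' character by character: 'pag'.

pag


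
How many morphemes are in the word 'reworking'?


Decomposition: re- (prefix) + work (root) + -ing (suffix) = 3 morpheme(s)

3 morphemes


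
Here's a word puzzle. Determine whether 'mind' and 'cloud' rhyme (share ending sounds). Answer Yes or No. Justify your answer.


Rime (stressed vowel + following sounds) of 'mind': -ind = /aɪnd/
Rime of 'cloud': -oud = /aʊd/
/aɪnd/ and /aʊd/ are different ending sounds, so the words do not rhyme.

No


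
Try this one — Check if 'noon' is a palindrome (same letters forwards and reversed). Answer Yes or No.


Forward: 'noon'
Reversed: 'noon'
They are identical.

Yes


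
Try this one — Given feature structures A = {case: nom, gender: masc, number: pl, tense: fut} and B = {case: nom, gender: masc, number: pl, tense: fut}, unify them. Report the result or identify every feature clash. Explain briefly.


Compare features:
case: A=nom vs B=nom -> unified: nom
gender: A=masc vs B=masc -> unified: masc
number: A=pl vs B=pl -> unified: pl
tense: A=fut vs B=fut -> unified: fut
No clashes found.

Unified: {case: nom, gender: masc, number: pl, tense: fut}


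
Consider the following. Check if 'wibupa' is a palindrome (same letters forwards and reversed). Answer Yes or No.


Forward: 'wibupa'
Reversed: 'apubiw'
They differ.

No


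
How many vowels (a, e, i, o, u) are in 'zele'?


Vowels in 'zele': e, e = 2 vowels.

2


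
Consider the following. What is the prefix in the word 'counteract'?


The word 'counteract' = 'counter' (prefix) + 'act' (root). The prefix is 'counter'.

counter


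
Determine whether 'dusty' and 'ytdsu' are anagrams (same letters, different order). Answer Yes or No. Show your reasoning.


Sorted letters of 'dusty': 'dstuy'
Sorted letters of 'ytdsu': 'dstuy'
They match.

Yes


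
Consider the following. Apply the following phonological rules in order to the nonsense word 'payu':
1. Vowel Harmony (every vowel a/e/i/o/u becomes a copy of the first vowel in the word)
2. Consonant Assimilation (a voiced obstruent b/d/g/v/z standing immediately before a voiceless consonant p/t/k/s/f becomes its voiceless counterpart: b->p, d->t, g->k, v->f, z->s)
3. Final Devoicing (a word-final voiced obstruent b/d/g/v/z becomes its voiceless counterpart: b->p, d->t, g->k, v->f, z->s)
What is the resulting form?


Starting form: 'payu'
Rule 1: Vowel Harmony: all vowels become 'a' (matching first vowel). 'payu' -> 'paya'
Rule 2: Consonant Assimilation: no voiced obstruent (b/d/g/v/z) stands immediately before a voiceless consonant (p/t/k/s/f). No change.
Rule 3: Final Devoicing: the word ends in the vowel 'a', not a consonant. No change.
Final form: 'paya'

paya


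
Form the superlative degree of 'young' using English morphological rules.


Apply superlative formation (add -est): 'young' -> 'youngest'.

youngest


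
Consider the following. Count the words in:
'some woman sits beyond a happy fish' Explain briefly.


Split into words: some | woman | sits | beyond | a | happy | fish = 7 words.

7


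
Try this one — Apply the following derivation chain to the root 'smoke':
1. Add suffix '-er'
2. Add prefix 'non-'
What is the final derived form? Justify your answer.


Step 1: Add suffix '-er' to 'smoke' = 'smoker'
Step 2: Add prefix 'non-' to 'smoker' = 'nonsmoker'

nonsmoker


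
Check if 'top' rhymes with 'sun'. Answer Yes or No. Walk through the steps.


Rime (stressed vowel + following sounds) of 'top': -op = /ɒp/
Rime of 'sun': -un = /ʌn/
/ɒp/ and /ʌn/ are different ending sounds, so the words do not rhyme.

No


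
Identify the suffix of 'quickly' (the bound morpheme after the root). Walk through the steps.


The word 'quickly' = 'quick' (root) + '-ly' (suffix). The suffix is '-ly'.

ly


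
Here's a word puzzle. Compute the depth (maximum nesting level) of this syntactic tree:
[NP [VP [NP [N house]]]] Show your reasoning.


Count bracket nesting levels:
'[' at pos 0: depth = 1
'[' at pos 4: depth = 2
'[' at pos 8: depth = 3
'[' at pos 12: depth = 4
Maximum depth reached: 4

4


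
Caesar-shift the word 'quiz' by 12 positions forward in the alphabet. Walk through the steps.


Shift each letter by 12: q -> c, u -> g, i -> u, z -> l. Result: 'cgul'.

cgul


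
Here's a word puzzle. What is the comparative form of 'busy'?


Apply comparative formation (consonant + y: change y to i, add -er): 'busy' -> 'busier'.

busier


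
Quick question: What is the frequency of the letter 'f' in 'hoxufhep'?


Letter 'f' in 'hoxufhep': found at position(s) 5 = 1 occurrence(s).

1


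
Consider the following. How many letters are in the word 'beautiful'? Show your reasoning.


Spell out 'beautiful' and number each letter: b(1), e(2), a(3), u(4), t(5), i(6), f(7), u(8), l(9). Total: 9 letters.

9


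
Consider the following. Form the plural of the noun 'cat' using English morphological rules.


Apply rule: Add -s. 'cat' becomes 'cats'.

cats


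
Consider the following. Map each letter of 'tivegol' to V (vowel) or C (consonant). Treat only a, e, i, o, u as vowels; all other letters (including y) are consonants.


Letter mapping: t = C, i = V, v = C, e = V, g = C, o = V, l = C.

CVCVCVC


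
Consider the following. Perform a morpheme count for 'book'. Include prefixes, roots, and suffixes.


Decomposition: book (free morpheme) = 1 morpheme(s)

1 morphemes


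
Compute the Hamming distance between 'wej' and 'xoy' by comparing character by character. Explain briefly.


Alignment:
Position 1: 'w' vs 'x' = DIFFER
Position 2: 'e' vs 'o' = DIFFER
Position 3: 'j' vs 'y' = DIFFER
Total differences: 3

3


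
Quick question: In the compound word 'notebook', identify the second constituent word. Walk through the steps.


Split 'notebook' into 'note' + 'book'. The second part is 'book'.

book


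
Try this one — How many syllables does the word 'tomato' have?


Break 'tomato' into syllables: to-ma-to -> to | ma | to = 3 syllables

3 syllables


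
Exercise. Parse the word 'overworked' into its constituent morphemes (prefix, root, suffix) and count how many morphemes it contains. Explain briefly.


Step 1: Identify prefix: 'over' (meaning: excessively)
Step 2: Identify root: 'work'
Step 3: Identify suffix(es): 'ed'
Decomposition: over- (prefix: excessively) + work (root) + -ed (suffix: past)
Total morphemes: 3

3 morphemes (over- (prefix: excessively) + work (root) + -ed (suffix: past))


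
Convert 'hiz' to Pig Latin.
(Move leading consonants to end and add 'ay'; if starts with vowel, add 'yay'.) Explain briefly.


'hiz': move consonant cluster 'h' to end and add 'ay': 'izhay'.

izhay


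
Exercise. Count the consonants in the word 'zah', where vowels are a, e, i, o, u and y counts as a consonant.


Consonants in 'zah': z, h = 2 consonants.

2


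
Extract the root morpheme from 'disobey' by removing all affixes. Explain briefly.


Remove prefix 'dis' from 'disobey' to get root 'obey'.

obey


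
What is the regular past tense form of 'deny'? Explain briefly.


Apply rule: Change -y to -ied. 'deny' becomes 'denied'.

denied


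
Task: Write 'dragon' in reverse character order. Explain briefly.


Reverse 'dragon' character by character: 'nogard'.

nogard


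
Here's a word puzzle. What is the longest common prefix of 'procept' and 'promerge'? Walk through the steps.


Compare from the start: 3 characters match: 'pro'. Mismatch at position 4: 'c' vs 'm'.

pro


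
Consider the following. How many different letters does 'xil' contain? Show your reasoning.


Unique letters in 'xil': {i, l, x} = 3 distinct letters.

3


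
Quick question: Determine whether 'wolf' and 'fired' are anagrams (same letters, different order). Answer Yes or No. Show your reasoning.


Sorted letters of 'wolf': 'flow'
Sorted letters of 'fired': 'defir'
They do not match.

No


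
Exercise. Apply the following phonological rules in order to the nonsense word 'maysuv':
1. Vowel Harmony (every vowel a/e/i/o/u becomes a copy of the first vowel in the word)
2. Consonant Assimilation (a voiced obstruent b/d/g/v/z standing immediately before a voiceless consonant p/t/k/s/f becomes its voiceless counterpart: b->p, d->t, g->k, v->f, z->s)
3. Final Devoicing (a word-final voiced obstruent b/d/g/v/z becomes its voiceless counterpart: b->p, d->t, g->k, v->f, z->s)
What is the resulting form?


Starting form: 'maysuv'
Rule 1: Vowel Harmony: all vowels become 'a' (matching first vowel). 'maysuv' -> 'maysav'
Rule 2: Consonant Assimilation: no voiced obstruent (b/d/g/v/z) stands immediately before a voiceless consonant (p/t/k/s/f). No change.
Rule 3: Final Devoicing: word-final voiced obstruent 'v' becomes voiceless 'f'. 'maysav' -> 'maysaf'
Final form: 'maysaf'

maysaf


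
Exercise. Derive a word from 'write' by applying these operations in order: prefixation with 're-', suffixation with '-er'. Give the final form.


Step 1: Add prefix 're-' to 'write' = 'rewrite'
Step 2: Add suffix '-er' to 'rewrite' = 'rewriter'

rewriter


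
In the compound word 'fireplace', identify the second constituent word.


Split 'fireplace' into 'fire' + 'place'. The second part is 'place'.

place


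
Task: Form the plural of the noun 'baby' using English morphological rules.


Apply rule: Change -y to -ies (consonant + y). 'baby' becomes 'babies'.

babies


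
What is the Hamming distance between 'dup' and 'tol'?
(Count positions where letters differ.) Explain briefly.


Alignment:
Position 1: 'd' vs 't' = DIFFER
Position 2: 'u' vs 'o' = DIFFER
Position 3: 'p' vs 'l' = DIFFER
Total differences: 3

3


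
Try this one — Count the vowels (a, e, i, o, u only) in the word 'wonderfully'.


Vowels in 'wonderfully': o, e, u = 3 vowels.

3


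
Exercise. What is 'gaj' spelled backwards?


Reverse 'gaj' character by character: 'jag'.

jag


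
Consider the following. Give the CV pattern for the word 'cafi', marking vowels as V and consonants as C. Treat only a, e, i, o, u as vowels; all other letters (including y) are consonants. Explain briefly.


Letter mapping: c = C, a = V, f = C, i = V.

CVCV


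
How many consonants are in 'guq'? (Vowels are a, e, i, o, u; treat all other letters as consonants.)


Consonants in 'guq': g, q = 2 consonants.

2


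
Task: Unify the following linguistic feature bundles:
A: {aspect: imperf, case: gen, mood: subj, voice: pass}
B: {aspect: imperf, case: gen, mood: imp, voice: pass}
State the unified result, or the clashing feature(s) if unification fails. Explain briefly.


Compare features:
aspect: A=imperf vs B=imperf -> unified: imperf
case: A=gen vs B=gen -> unified: gen
mood: A=subj vs B=imp -> CLASH
voice: A=pass vs B=pass -> unified: pass
Clash detected on feature 'mood' (subj vs imp); unification fails.

CLASH on 'mood' (subj vs imp)


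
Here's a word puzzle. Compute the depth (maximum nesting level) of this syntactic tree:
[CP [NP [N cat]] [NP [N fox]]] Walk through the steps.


Count bracket nesting levels:
'[' at pos 0: depth = 1
'[' at pos 4: depth = 2
'[' at pos 8: depth = 3
'[' at pos 17: depth = 2
'[' at pos 21: depth = 3
Maximum depth reached: 3

3


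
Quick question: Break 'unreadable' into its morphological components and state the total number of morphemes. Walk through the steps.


Step 1: Identify prefix: 'un' (meaning: not/reverse)
Step 2: Identify root: 'read'
Step 3: Identify suffix(es): 'able'
Decomposition: un- (prefix: not/reverse) + read (root) + -able (suffix: capable of)
Total morphemes: 3

3 morphemes (un- (prefix: not/reverse) + read (root) + -able (suffix: capable of))


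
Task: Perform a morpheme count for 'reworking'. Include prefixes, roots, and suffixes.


Decomposition: re- (prefix) + work (root) + -ing (suffix) = 3 morpheme(s)

3 morphemes


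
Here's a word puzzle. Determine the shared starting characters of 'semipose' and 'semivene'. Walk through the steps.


Compare from the start: 4 characters match: 'semi'. Mismatch at position 5: 'p' vs 'v'.

semi


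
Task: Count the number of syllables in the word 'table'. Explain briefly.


Break 'table' into syllables: ta-ble -> ta | ble = 2 syllables

2 syllables


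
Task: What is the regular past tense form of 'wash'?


Apply rule: Add -ed. 'wash' becomes 'washed'.

washed


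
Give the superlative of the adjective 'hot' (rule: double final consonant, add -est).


Apply superlative formation (double final consonant, add -est): 'hot' -> 'hottest'.

hottest


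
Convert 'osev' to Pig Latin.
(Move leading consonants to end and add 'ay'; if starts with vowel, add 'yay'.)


'osev' starts with a vowel, so add 'yay': 'osevyay'.

osevyay


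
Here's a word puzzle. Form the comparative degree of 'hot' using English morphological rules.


Apply comparative formation (double final consonant, add -er): 'hot' -> 'hotter'.

hotter


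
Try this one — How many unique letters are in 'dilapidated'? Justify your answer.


Unique letters in 'dilapidated': {a, d, e, i, l, p, t} = 7 distinct letters.

7


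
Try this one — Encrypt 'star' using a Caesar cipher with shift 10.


Shift each letter by 10: s -> c, t -> d, a -> k, r -> b. Result: 'cdkb'.

cdkb


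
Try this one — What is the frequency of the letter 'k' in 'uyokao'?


Letter 'k' in 'uyokao': found at position(s) 4 = 1 occurrence(s).

1


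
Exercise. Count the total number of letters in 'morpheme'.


Spell out 'morpheme' and number each letter: m(1), o(2), r(3), p(4), h(5), e(6), m(7), e(8). Total: 8 letters.

8


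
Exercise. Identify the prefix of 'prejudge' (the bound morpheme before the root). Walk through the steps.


The word 'prejudge' = 'pre' (prefix) + 'judge' (root). The prefix is 'pre'.

pre


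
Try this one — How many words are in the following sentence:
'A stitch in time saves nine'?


Split into words: A | stitch | in | time | saves | nine = 6 words.

6


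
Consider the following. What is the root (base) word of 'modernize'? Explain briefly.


Remove suffix '-ize' from 'modernize' to get root 'modern'.

modern


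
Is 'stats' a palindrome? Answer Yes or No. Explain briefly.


Forward: 'stats'
Reversed: 'stats'
They are identical.

Yes


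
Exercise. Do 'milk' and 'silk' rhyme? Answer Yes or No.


Rime (stressed vowel + following sounds) of 'milk': -ilk = /ɪlk/
Rime of 'silk': -ilk = /ɪlk/
/ɪlk/ and /ɪlk/ are the same ending sound, so the words rhyme.

Yes


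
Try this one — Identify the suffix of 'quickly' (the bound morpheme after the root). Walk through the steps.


The word 'quickly' = 'quick' (root) + '-ly' (suffix). The suffix is '-ly'.

ly


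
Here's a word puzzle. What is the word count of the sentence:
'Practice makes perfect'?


Split into words: Practice | makes | perfect = 3 words.

3


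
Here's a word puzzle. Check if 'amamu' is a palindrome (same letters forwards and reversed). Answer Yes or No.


Forward: 'amamu'
Reversed: 'umama'
They differ.

No


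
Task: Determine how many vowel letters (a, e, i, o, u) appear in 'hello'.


Vowels in 'hello': e, o = 2 vowels.

2


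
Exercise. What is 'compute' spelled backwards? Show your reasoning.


Reverse 'compute' character by character: 'etupmoc'.

etupmoc


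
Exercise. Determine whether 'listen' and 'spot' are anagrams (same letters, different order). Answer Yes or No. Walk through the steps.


Sorted letters of 'listen': 'eilnst'
Sorted letters of 'spot': 'opst'
They do not match.

No


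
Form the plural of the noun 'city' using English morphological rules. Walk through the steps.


Apply rule: Change -y to -ies (consonant + y). 'city' becomes 'cities'.

cities


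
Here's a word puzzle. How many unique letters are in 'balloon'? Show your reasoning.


Unique letters in 'balloon': {a, b, l, n, o} = 5 distinct letters.

5


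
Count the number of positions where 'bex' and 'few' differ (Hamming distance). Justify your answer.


Alignment:
Position 1: 'b' vs 'f' = DIFFER
Position 2: 'e' vs 'e' = match
Position 3: 'x' vs 'w' = DIFFER
Total differences: 2

2


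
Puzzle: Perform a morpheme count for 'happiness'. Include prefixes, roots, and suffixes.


Decomposition: happy (root) + -ness (suffix) = 2 morpheme(s)

2 morphemes


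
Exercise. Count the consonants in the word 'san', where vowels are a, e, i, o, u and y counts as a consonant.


Consonants in 'san': s, n = 2 consonants.

2


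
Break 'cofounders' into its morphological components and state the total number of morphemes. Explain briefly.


Step 1: Identify prefix: 'co' (meaning: together)
Step 2: Identify root: 'found'
Step 3: Identify suffix(es): 'er, s'
Decomposition: co- (prefix: together) + found (root) + -er (suffix: one who) + -s (plural)
Total morphemes: 4

4 morphemes (co- (prefix: together) + found (root) + -er (suffix: one who) + -s (plural))


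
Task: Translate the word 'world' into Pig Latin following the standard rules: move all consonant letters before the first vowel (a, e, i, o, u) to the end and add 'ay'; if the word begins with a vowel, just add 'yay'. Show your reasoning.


'world': move consonant cluster 'w' to end and add 'ay': 'orldway'.

orldway


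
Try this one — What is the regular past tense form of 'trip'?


Apply rule: Double final consonant and add -ed. 'trip' becomes 'tripped'.

tripped


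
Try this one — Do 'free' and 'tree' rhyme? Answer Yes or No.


Rime (stressed vowel + following sounds) of 'free': -ee = /iː/
Rime of 'tree': -ee = /iː/
/iː/ and /iː/ are the same ending sound, so the words rhyme.

Yes


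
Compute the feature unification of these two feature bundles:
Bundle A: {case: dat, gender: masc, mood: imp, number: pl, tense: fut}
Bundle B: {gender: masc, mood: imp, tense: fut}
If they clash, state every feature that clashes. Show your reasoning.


Compare features:
case: A=dat vs B=_ -> unified: dat
gender: A=masc vs B=masc -> unified: masc
mood: A=imp vs B=imp -> unified: imp
number: A=pl vs B=_ -> unified: pl
tense: A=fut vs B=fut -> unified: fut
No clashes found.

Unified: {case: dat, gender: masc, mood: imp, number: pl, tense: fut}


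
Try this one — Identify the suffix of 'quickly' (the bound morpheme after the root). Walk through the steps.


The word 'quickly' = 'quick' (root) + '-ly' (suffix). The suffix is '-ly'.

ly


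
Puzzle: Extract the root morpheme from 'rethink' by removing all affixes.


Remove prefix 're' from 'rethink' to get root 'think'.

think


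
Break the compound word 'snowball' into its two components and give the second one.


Split 'snowball' into 'snow' + 'ball'. The second part is 'ball'.

ball


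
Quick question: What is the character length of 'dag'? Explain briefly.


Spell out 'dag' and number each letter: d(1), a(2), g(3). Total: 3 letters.

3


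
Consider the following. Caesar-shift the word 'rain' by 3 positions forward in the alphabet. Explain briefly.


Shift each letter by 3: r -> u, a -> d, i -> l, n -> q. Result: 'udlq'.

udlq


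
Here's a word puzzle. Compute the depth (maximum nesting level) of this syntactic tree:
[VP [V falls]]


Count bracket nesting levels:
'[' at pos 0: depth = 1
'[' at pos 4: depth = 2
Maximum depth reached: 2

2


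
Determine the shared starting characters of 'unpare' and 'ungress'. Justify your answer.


Compare from the start: 2 characters match: 'un'. Mismatch at position 3: 'p' vs 'g'.

un


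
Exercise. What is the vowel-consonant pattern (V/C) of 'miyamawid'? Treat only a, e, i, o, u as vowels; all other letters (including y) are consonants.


Letter mapping: m = C, i = V, y = C, a = V, m = C, a = V, w = C, i = V, d = C.

CVCVCVCVC


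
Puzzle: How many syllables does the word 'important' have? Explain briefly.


Break 'important' into syllables: im-por-tant -> im | por | tant = 3 syllables

3 syllables


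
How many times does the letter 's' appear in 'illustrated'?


Letter 's' in 'illustrated': found at position(s) 5 = 1 occurrence(s).

1


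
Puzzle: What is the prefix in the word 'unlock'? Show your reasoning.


The word 'unlock' = 'un' (prefix) + 'lock' (root). The prefix is 'un'.

un


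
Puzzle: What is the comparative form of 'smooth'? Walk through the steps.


Apply comparative formation (add -er): 'smooth' -> 'smoother'.

smoother


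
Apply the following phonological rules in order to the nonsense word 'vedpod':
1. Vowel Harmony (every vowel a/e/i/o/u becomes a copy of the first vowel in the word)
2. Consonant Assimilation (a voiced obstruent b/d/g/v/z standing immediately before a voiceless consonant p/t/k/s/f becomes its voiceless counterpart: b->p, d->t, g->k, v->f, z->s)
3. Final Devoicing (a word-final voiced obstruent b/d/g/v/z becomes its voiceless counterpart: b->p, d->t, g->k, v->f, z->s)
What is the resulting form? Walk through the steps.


Starting form: 'vedpod'
Rule 1: Vowel Harmony: all vowels become 'e' (matching first vowel). 'vedpod' -> 'vedped'
Rule 2: Consonant Assimilation: voiced obstruent before voiceless consonant becomes voiceless ('dp' -> 'tp'). 'vedped' -> 'vetped'
Rule 3: Final Devoicing: word-final voiced obstruent 'd' becomes voiceless 't'. 'vetped' -> 'vetpet'
Final form: 'vetpet'

vetpet


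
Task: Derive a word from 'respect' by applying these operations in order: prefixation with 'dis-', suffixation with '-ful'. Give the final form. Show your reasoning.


Step 1: Add prefix 'dis-' to 'respect' = 'disrespect'
Step 2: Add suffix '-ful' to 'disrespect' = 'disrespectful'

disrespectful


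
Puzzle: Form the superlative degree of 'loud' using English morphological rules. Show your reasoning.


Apply superlative formation (add -est): 'loud' -> 'loudest'.

loudest


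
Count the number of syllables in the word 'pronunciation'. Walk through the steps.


Break 'pronunciation' into syllables: pro-nun-ci-a-tion -> pro | nun | ci | a | tion = 5 syllables

5 syllables


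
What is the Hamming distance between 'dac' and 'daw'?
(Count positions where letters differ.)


Alignment:
Position 1: 'd' vs 'd' = match
Position 2: 'a' vs 'a' = match
Position 3: 'c' vs 'w' = DIFFER
Total differences: 1

1


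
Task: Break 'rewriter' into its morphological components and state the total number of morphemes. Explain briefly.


Step 1: Identify prefix: 're' (meaning: again)
Step 2: Identify root: 'write'
Step 3: Identify suffix(es): 'er'
Decomposition: re- (prefix: again) + write (root) + -er (suffix: one who)
Total morphemes: 3

3 morphemes (re- (prefix: again) + write (root) + -er (suffix: one who))


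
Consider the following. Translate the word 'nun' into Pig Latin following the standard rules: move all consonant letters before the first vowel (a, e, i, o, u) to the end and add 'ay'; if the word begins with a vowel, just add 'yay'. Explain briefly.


'nun': move consonant cluster 'n' to end and add 'ay': 'unnay'.

unnay


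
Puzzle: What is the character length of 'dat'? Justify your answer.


Spell out 'dat' and number each letter: d(1), a(2), t(3). Total: 3 letters.

3


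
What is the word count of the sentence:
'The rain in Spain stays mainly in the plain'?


Split into words: The | rain | in | Spain | stays | mainly | in | the | plain = 9 words.

9


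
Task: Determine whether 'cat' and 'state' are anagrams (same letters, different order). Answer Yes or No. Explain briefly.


Sorted letters of 'cat': 'act'
Sorted letters of 'state': 'aestt'
They do not match.

No


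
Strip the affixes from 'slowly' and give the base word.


Remove suffix '-ly' from 'slowly' to get root 'slow'.

slow


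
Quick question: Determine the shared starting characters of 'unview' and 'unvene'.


Compare from the start: 3 characters match: 'unv'. Mismatch at position 4: 'i' vs 'e'.

unv


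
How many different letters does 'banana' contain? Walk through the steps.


Unique letters in 'banana': {a, b, n} = 3 distinct letters.

3


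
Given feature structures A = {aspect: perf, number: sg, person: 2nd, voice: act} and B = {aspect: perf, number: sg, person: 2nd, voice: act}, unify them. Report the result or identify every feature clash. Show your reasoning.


Compare features:
aspect: A=perf vs B=perf -> unified: perf
number: A=sg vs B=sg -> unified: sg
person: A=2nd vs B=2nd -> unified: 2nd
voice: A=act vs B=act -> unified: act
No clashes found.

Unified: {aspect: perf, number: sg, person: 2nd, voice: act}


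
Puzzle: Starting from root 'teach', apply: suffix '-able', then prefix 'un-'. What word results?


Step 1: Add suffix '-able' to 'teach' = 'teachable'
Step 2: Add prefix 'un-' to 'teachable' = 'unteachable'

unteachable


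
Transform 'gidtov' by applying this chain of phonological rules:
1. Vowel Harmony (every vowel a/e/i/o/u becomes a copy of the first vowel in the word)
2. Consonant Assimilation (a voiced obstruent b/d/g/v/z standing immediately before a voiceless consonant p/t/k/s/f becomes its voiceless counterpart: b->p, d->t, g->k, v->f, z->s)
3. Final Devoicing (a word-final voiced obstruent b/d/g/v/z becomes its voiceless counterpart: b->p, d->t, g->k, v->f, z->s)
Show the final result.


Starting form: 'gidtov'
Rule 1: Vowel Harmony: all vowels become 'i' (matching first vowel). 'gidtov' -> 'gidtiv'
Rule 2: Consonant Assimilation: voiced obstruent before voiceless consonant becomes voiceless ('dt' -> 'tt'). 'gidtiv' -> 'gittiv'
Rule 3: Final Devoicing: word-final voiced obstruent 'v' becomes voiceless 'f'. 'gittiv' -> 'gittif'
Final form: 'gittif'

gittif


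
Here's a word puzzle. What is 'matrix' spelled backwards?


Reverse 'matrix' character by character: 'xirtam'.

xirtam
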